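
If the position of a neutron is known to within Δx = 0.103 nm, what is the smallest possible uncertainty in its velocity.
305.642 m/s

Using the Heisenberg uncertainty principle and Δp = mΔv:
ΔxΔp ≥ ℏ/2
Δx(mΔv) ≥ ℏ/2

The minimum uncertainty in velocity is:
Δv_min = ℏ/(2mΔx)
Δv_min = (1.055e-34 J·s) / (2 × 1.675e-27 kg × 1.030e-10 m)
Δv_min = 3.056e+02 m/s = 305.642 m/s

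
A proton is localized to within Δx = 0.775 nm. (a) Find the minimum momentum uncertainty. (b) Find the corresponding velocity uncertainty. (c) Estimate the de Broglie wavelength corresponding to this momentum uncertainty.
(a) Δp_min = 6.804 × 10^-26 kg·m/s
(b) Δv_min = 40.677 m/s
(c) λ_dB = 9.739 nm

Step-by-step:

(a) From the uncertainty principle:
Δp_min = ℏ/(2Δx) = (1.055e-34 J·s)/(2 × 7.750e-10 m) = 6.804e-26 kg·m/s

(b) The velocity uncertainty:
Δv = Δp/m = (6.804e-26 kg·m/s)/(1.673e-27 kg) = 4.068e+01 m/s = 40.677 m/s

(c) The de Broglie wavelength for this momentum:
λ = h/p = (6.626e-34 J·s)/(6.804e-26 kg·m/s) = 9.739e-09 m = 9.739 nm

Note: The de Broglie wavelength is comparable to the localization size, as expected from wave-particle duality.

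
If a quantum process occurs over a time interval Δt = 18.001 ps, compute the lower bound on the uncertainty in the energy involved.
18.283 μeV

Using the energy-time uncertainty principle:
ΔEΔt ≥ ℏ/2

The minimum uncertainty in energy is:
ΔE_min = ℏ/(2Δt)
ΔE_min = (1.055e-34 J·s) / (2 × 1.800e-11 s)
ΔE_min = 2.929e-24 J = 18.283 μeV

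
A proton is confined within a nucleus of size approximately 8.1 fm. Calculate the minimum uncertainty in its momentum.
6.510 × 10^-21 kg·m/s

Using the Heisenberg uncertainty principle:
ΔxΔp ≥ ℏ/2

With Δx ≈ L = 8.100e-15 m (the confinement size):
Δp_min = ℏ/(2Δx)
Δp_min = (1.055e-34 J·s) / (2 × 8.100e-15 m)
Δp_min = 6.510e-21 kg·m/s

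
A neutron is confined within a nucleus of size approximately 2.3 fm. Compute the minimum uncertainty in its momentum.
2.293 × 10^-20 kg·m/s

Using the Heisenberg uncertainty principle:
ΔxΔp ≥ ℏ/2

With Δx ≈ L = 2.300e-15 m (the confinement size):
Δp_min = ℏ/(2Δx)
Δp_min = (1.055e-34 J·s) / (2 × 2.300e-15 m)
Δp_min = 2.293e-20 kg·m/s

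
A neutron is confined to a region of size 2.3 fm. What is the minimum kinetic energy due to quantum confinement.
979.265 keV

Using the uncertainty principle:

1. Position uncertainty: Δx ≈ 2.300e-15 m
2. Minimum momentum uncertainty: Δp = ℏ/(2Δx) = 2.293e-20 kg·m/s
3. Minimum kinetic energy:
   KE = (Δp)²/(2m) = (2.293e-20)²/(2 × 1.675e-27 kg)
   KE = 1.569e-13 J = 979.265 keV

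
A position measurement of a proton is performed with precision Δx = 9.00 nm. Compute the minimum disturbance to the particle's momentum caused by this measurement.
5.859 × 10^-27 kg·m/s

The uncertainty principle implies that measuring position disturbs momentum:
ΔxΔp ≥ ℏ/2

When we measure position with precision Δx, we necessarily introduce a momentum uncertainty:
Δp ≥ ℏ/(2Δx)
Δp_min = (1.055e-34 J·s) / (2 × 9.000e-09 m)
Δp_min = 5.859e-27 kg·m/s

The more precisely we measure position, the greater the momentum disturbance.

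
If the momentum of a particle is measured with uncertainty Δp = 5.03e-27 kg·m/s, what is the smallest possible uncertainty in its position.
10.483 nm

Using the Heisenberg uncertainty principle:
ΔxΔp ≥ ℏ/2

The minimum uncertainty in position is:
Δx_min = ℏ/(2Δp)
Δx_min = (1.055e-34 J·s) / (2 × 5.030e-27 kg·m/s)
Δx_min = 1.048e-08 m = 10.483 nm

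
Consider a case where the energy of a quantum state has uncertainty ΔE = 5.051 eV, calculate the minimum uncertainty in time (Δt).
65.157 as

Using the energy-time uncertainty principle:
ΔEΔt ≥ ℏ/2

The minimum uncertainty in time is:
Δt_min = ℏ/(2ΔE)
Δt_min = (1.055e-34 J·s) / (2 × 8.093e-19 J)
Δt_min = 6.516e-17 s = 65.157 as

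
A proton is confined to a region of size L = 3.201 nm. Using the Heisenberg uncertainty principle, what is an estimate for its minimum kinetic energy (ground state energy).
506.271 neV

Using the uncertainty principle to estimate ground state energy:

1. The position uncertainty is approximately the confinement size:
   Δx ≈ L = 3.201e-09 m

2. From ΔxΔp ≥ ℏ/2, the minimum momentum uncertainty is:
   Δp ≈ ℏ/(2L) = 1.647e-26 kg·m/s

3. The kinetic energy is approximately:
   KE ≈ (Δp)²/(2m) = (1.647e-26)²/(2 × 1.673e-27 kg)
   KE ≈ 8.111e-26 J = 506.271 neV

This is an order-of-magnitude estimate of the ground state energy.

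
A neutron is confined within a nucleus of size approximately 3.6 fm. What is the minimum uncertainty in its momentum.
1.465 × 10^-20 kg·m/s

Using the Heisenberg uncertainty principle:
ΔxΔp ≥ ℏ/2

With Δx ≈ L = 3.600e-15 m (the confinement size):
Δp_min = ℏ/(2Δx)
Δp_min = (1.055e-34 J·s) / (2 × 3.600e-15 m)
Δp_min = 1.465e-20 kg·m/s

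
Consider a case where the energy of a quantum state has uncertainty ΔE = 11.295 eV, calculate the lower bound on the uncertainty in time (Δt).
29.137 as

Using the energy-time uncertainty principle:
ΔEΔt ≥ ℏ/2

The minimum uncertainty in time is:
Δt_min = ℏ/(2ΔE)
Δt_min = (1.055e-34 J·s) / (2 × 1.810e-18 J)
Δt_min = 2.914e-17 s = 29.137 as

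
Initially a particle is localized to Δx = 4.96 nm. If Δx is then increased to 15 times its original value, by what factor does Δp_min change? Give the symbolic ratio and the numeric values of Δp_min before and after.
Original Δp_min = 1.063 × 10^-26 kg·m/s; new Δp'_min = 7.087 × 10^-28 kg·m/s; ratio Δp'_min/Δp_min = 1/15.

From the uncertainty principle ΔxΔp ≥ ℏ/2, the minimum momentum uncertainty is Δp_min = ℏ/(2Δx).

Original (Δx = 4.96 nm = 4.960e-09 m):
Δp_min = (1.055e-34 J·s)/(2 × 4.960e-09 m) = 1.063e-26 kg·m/s

When Δx → 15Δx:
Δp'_min = ℏ/(2 × 15Δx) = (1/15) × ℏ/(2Δx) = (1/15) × Δp_min
Δp'_min = 1/15 × 1.063e-26 kg·m/s = 7.087e-28 kg·m/s

Since Δp_min ∝ 1/Δx, when Δx is increased to 15 times its original value, Δp_min decreases to 1/15 of its original value.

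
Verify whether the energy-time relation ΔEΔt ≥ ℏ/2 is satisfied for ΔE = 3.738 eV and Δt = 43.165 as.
No, it violates the uncertainty relation.

Calculate the product ΔEΔt:
ΔE = 3.738 eV = 5.989e-19 J
ΔEΔt = (5.989e-19 J) × (4.317e-17 s)
ΔEΔt = 2.585e-35 J·s

Compare to the minimum allowed value ℏ/2:
ℏ/2 = 5.273e-35 J·s

Since ΔEΔt = 2.585e-35 J·s < 5.273e-35 J·s = ℏ/2,
this violates the uncertainty relation.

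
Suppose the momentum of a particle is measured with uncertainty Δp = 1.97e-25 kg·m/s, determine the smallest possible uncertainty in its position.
267.658 pm

Using the Heisenberg uncertainty principle:
ΔxΔp ≥ ℏ/2

The minimum uncertainty in position is:
Δx_min = ℏ/(2Δp)
Δx_min = (1.055e-34 J·s) / (2 × 1.970e-25 kg·m/s)
Δx_min = 2.677e-10 m = 267.658 pm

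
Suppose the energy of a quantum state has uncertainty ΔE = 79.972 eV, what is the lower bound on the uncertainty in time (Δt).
4.115 as

Using the energy-time uncertainty principle:
ΔEΔt ≥ ℏ/2

The minimum uncertainty in time is:
Δt_min = ℏ/(2ΔE)
Δt_min = (1.055e-34 J·s) / (2 × 1.281e-17 J)
Δt_min = 4.115e-18 s = 4.115 as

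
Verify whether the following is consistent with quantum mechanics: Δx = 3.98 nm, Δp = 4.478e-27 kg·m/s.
No, it violates the uncertainty principle (impossible measurement).

Calculate the product ΔxΔp:
ΔxΔp = (3.980e-09 m) × (4.478e-27 kg·m/s)
ΔxΔp = 1.782e-35 J·s

Compare to the minimum allowed value ℏ/2:
ℏ/2 = 5.273e-35 J·s

Since ΔxΔp = 1.782e-35 J·s < 5.273e-35 J·s = ℏ/2,
the measurement violates the uncertainty principle.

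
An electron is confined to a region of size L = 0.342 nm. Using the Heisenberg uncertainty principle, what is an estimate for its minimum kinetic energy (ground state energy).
81.435 meV

Using the uncertainty principle to estimate ground state energy:

1. The position uncertainty is approximately the confinement size:
   Δx ≈ L = 3.420e-10 m

2. From ΔxΔp ≥ ℏ/2, the minimum momentum uncertainty is:
   Δp ≈ ℏ/(2L) = 1.542e-25 kg·m/s

3. The kinetic energy is approximately:
   KE ≈ (Δp)²/(2m) = (1.542e-25)²/(2 × 9.109e-31 kg)
   KE ≈ 1.305e-20 J = 81.435 meV

This is an order-of-magnitude estimate of the ground state energy.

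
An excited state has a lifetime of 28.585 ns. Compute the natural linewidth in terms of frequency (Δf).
2.784 MHz

Using the energy-time uncertainty principle and E = hf:
ΔEΔt ≥ ℏ/2
hΔf·Δt ≥ ℏ/2

The minimum frequency uncertainty is:
Δf = ℏ/(2hτ) = 1/(4πτ)
Δf = 1/(4π × 2.859e-08 s)
Δf = 2.784e+06 Hz = 2.784 MHz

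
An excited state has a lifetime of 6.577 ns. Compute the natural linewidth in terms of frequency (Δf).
12.099 MHz

Using the energy-time uncertainty principle and E = hf:
ΔEΔt ≥ ℏ/2
hΔf·Δt ≥ ℏ/2

The minimum frequency uncertainty is:
Δf = ℏ/(2hτ) = 1/(4πτ)
Δf = 1/(4π × 6.577e-09 s)
Δf = 1.210e+07 Hz = 12.099 MHz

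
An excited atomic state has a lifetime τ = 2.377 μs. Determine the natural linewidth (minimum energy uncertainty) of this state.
138.454 peV

Using the energy-time uncertainty principle:
ΔEΔt ≥ ℏ/2

The lifetime τ represents the time uncertainty Δt.
The natural linewidth (minimum energy uncertainty) is:

ΔE = ℏ/(2τ)
ΔE = (1.055e-34 J·s) / (2 × 2.377e-06 s)
ΔE = 2.218e-29 J = 138.454 peV

This natural linewidth limits the precision of spectroscopic measurements.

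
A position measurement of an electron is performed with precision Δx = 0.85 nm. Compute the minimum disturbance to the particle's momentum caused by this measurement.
6.203 × 10^-26 kg·m/s

The uncertainty principle implies that measuring position disturbs momentum:
ΔxΔp ≥ ℏ/2

When we measure position with precision Δx, we necessarily introduce a momentum uncertainty:
Δp ≥ ℏ/(2Δx)
Δp_min = (1.055e-34 J·s) / (2 × 8.500e-10 m)
Δp_min = 6.203e-26 kg·m/s

The more precisely we measure position, the greater the momentum disturbance.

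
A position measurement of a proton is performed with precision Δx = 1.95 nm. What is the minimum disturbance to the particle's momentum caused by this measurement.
2.704 × 10^-26 kg·m/s

The uncertainty principle implies that measuring position disturbs momentum:
ΔxΔp ≥ ℏ/2

When we measure position with precision Δx, we necessarily introduce a momentum uncertainty:
Δp ≥ ℏ/(2Δx)
Δp_min = (1.055e-34 J·s) / (2 × 1.950e-09 m)
Δp_min = 2.704e-26 kg·m/s

The more precisely we measure position, the greater the momentum disturbance.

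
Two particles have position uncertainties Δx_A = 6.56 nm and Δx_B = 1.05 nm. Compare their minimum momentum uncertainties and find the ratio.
Particle B has the larger minimum momentum uncertainty, by a factor of 6.25.

For each particle, the minimum momentum uncertainty is Δp_min = ℏ/(2Δx):

Particle A: Δp_A = ℏ/(2×6.560e-09 m) = 8.038e-27 kg·m/s
Particle B: Δp_B = ℏ/(2×1.050e-09 m) = 5.022e-26 kg·m/s

Ratio: Δp_B/Δp_A = 6.25

Since Δp_min ∝ 1/Δx, the particle with smaller position uncertainty (B) has larger momentum uncertainty.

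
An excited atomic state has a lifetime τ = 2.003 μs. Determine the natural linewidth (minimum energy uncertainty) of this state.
164.307 peV

Using the energy-time uncertainty principle:
ΔEΔt ≥ ℏ/2

The lifetime τ represents the time uncertainty Δt.
The natural linewidth (minimum energy uncertainty) is:

ΔE = ℏ/(2τ)
ΔE = (1.055e-34 J·s) / (2 × 2.003e-06 s)
ΔE = 2.632e-29 J = 164.307 peV

This natural linewidth limits the precision of spectroscopic measurements.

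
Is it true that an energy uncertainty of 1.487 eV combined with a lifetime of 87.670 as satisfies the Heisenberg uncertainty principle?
No, it violates the uncertainty relation.

Calculate the product ΔEΔt:
ΔE = 1.487 eV = 2.382e-19 J
ΔEΔt = (2.382e-19 J) × (8.767e-17 s)
ΔEΔt = 2.089e-35 J·s

Compare to the minimum allowed value ℏ/2:
ℏ/2 = 5.273e-35 J·s

Since ΔEΔt = 2.089e-35 J·s < 5.273e-35 J·s = ℏ/2,
this violates the uncertainty relation.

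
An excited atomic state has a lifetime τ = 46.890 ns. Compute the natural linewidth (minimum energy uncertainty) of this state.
7.019 neV

Using the energy-time uncertainty principle:
ΔEΔt ≥ ℏ/2

The lifetime τ represents the time uncertainty Δt.
The natural linewidth (minimum energy uncertainty) is:

ΔE = ℏ/(2τ)
ΔE = (1.055e-34 J·s) / (2 × 4.689e-08 s)
ΔE = 1.125e-27 J = 7.019 neV

This natural linewidth limits the precision of spectroscopic measurements.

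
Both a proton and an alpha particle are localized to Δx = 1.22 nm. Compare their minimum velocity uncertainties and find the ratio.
The proton has the larger minimum velocity uncertainty, by a ratio of 4.0.

For both particles, Δp_min = ℏ/(2Δx) = 4.322e-26 kg·m/s (same for both).

The velocity uncertainty is Δv = Δp/m:
- proton: Δv = 4.322e-26 / 1.673e-27 = 2.584e+01 m/s = 25.840 m/s
- alpha particle: Δv = 4.322e-26 / 6.645e-27 = 6.504e+00 m/s = 6.504 m/s

Ratio: 2.584e+01 / 6.504e+00 = 4.0

The lighter particle has larger velocity uncertainty because Δv ∝ 1/m.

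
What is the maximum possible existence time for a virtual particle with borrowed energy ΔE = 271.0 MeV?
1.214 ys

Using the energy-time uncertainty principle:
ΔEΔt ≥ ℏ/2

For a virtual particle borrowing energy ΔE, the maximum lifetime is:
Δt_max = ℏ/(2ΔE)

Converting energy:
ΔE = 271.0 MeV = 4.342e-11 J

Δt_max = (1.055e-34 J·s) / (2 × 4.342e-11 J)
Δt_max = 1.214e-24 s = 1.214 ys

Virtual particles with higher borrowed energy exist for shorter times.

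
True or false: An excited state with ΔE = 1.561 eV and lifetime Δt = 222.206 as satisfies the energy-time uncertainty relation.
Yes, it satisfies the uncertainty relation.

Calculate the product ΔEΔt:
ΔE = 1.561 eV = 2.501e-19 J
ΔEΔt = (2.501e-19 J) × (2.222e-16 s)
ΔEΔt = 5.557e-35 J·s

Compare to the minimum allowed value ℏ/2:
ℏ/2 = 5.273e-35 J·s

Since ΔEΔt = 5.557e-35 J·s ≥ 5.273e-35 J·s = ℏ/2,
this satisfies the uncertainty relation.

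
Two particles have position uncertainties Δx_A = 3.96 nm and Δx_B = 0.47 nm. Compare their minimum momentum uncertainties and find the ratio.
Particle B has the larger minimum momentum uncertainty, by a factor of 8.43.

For each particle, the minimum momentum uncertainty is Δp_min = ℏ/(2Δx):

Particle A: Δp_A = ℏ/(2×3.960e-09 m) = 1.332e-26 kg·m/s
Particle B: Δp_B = ℏ/(2×4.700e-10 m) = 1.122e-25 kg·m/s

Ratio: Δp_B/Δp_A = 8.43

Since Δp_min ∝ 1/Δx, the particle with smaller position uncertainty (B) has larger momentum uncertainty.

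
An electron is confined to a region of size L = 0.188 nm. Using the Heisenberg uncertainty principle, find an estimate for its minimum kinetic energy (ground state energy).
269.493 meV

Using the uncertainty principle to estimate ground state energy:

1. The position uncertainty is approximately the confinement size:
   Δx ≈ L = 1.880e-10 m

2. From ΔxΔp ≥ ℏ/2, the minimum momentum uncertainty is:
   Δp ≈ ℏ/(2L) = 2.805e-25 kg·m/s

3. The kinetic energy is approximately:
   KE ≈ (Δp)²/(2m) = (2.805e-25)²/(2 × 9.109e-31 kg)
   KE ≈ 4.318e-20 J = 269.493 meV

This is an order-of-magnitude estimate of the ground state energy.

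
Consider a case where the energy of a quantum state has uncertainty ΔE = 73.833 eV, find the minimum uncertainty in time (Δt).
4.457 as

Using the energy-time uncertainty principle:
ΔEΔt ≥ ℏ/2

The minimum uncertainty in time is:
Δt_min = ℏ/(2ΔE)
Δt_min = (1.055e-34 J·s) / (2 × 1.183e-17 J)
Δt_min = 4.457e-18 s = 4.457 as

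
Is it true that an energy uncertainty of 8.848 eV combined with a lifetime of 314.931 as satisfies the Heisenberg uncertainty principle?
Yes, it satisfies the uncertainty relation.

Calculate the product ΔEΔt:
ΔE = 8.848 eV = 1.418e-18 J
ΔEΔt = (1.418e-18 J) × (3.149e-16 s)
ΔEΔt = 4.464e-34 J·s

Compare to the minimum allowed value ℏ/2:
ℏ/2 = 5.273e-35 J·s

Since ΔEΔt = 4.464e-34 J·s ≥ 5.273e-35 J·s = ℏ/2,
this satisfies the uncertainty relation.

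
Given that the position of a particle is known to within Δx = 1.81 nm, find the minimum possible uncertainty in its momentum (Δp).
2.913 × 10^-26 kg·m/s

Using the Heisenberg uncertainty principle:
ΔxΔp ≥ ℏ/2

The minimum uncertainty in momentum is:
Δp_min = ℏ/(2Δx)
Δp_min = (1.055e-34 J·s) / (2 × 1.810e-09 m)
Δp_min = 2.913e-26 kg·m/s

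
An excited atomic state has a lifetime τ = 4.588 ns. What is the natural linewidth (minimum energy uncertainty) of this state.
71.732 neV

Using the energy-time uncertainty principle:
ΔEΔt ≥ ℏ/2

The lifetime τ represents the time uncertainty Δt.
The natural linewidth (minimum energy uncertainty) is:

ΔE = ℏ/(2τ)
ΔE = (1.055e-34 J·s) / (2 × 4.588e-09 s)
ΔE = 1.149e-26 J = 71.732 neV

This natural linewidth limits the precision of spectroscopic measurements.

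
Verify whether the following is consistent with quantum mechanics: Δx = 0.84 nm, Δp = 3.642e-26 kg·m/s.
No, it violates the uncertainty principle (impossible measurement).

Calculate the product ΔxΔp:
ΔxΔp = (8.400e-10 m) × (3.642e-26 kg·m/s)
ΔxΔp = 3.059e-35 J·s

Compare to the minimum allowed value ℏ/2:
ℏ/2 = 5.273e-35 J·s

Since ΔxΔp = 3.059e-35 J·s < 5.273e-35 J·s = ℏ/2,
the measurement violates the uncertainty principle.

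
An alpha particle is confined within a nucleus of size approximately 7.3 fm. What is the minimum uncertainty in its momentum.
7.223 × 10^-21 kg·m/s

Using the Heisenberg uncertainty principle:
ΔxΔp ≥ ℏ/2

With Δx ≈ L = 7.300e-15 m (the confinement size):
Δp_min = ℏ/(2Δx)
Δp_min = (1.055e-34 J·s) / (2 × 7.300e-15 m)
Δp_min = 7.223e-21 kg·m/s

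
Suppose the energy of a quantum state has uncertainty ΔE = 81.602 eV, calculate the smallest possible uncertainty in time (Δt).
4.033 as

Using the energy-time uncertainty principle:
ΔEΔt ≥ ℏ/2

The minimum uncertainty in time is:
Δt_min = ℏ/(2ΔE)
Δt_min = (1.055e-34 J·s) / (2 × 1.307e-17 J)
Δt_min = 4.033e-18 s = 4.033 as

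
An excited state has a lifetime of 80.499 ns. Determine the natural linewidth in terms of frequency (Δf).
988.552 kHz

Using the energy-time uncertainty principle and E = hf:
ΔEΔt ≥ ℏ/2
hΔf·Δt ≥ ℏ/2

The minimum frequency uncertainty is:
Δf = ℏ/(2hτ) = 1/(4πτ)
Δf = 1/(4π × 8.050e-08 s)
Δf = 9.886e+05 Hz = 988.552 kHz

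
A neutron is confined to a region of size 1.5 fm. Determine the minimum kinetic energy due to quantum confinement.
2.302 MeV

Using the uncertainty principle:

1. Position uncertainty: Δx ≈ 1.500e-15 m
2. Minimum momentum uncertainty: Δp = ℏ/(2Δx) = 3.515e-20 kg·m/s
3. Minimum kinetic energy:
   KE = (Δp)²/(2m) = (3.515e-20)²/(2 × 1.675e-27 kg)
   KE = 3.689e-13 J = 2.302 MeV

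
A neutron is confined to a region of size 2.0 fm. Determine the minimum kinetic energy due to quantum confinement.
1.295 MeV

Using the uncertainty principle:

1. Position uncertainty: Δx ≈ 2.000e-15 m
2. Minimum momentum uncertainty: Δp = ℏ/(2Δx) = 2.636e-20 kg·m/s
3. Minimum kinetic energy:
   KE = (Δp)²/(2m) = (2.636e-20)²/(2 × 1.675e-27 kg)
   KE = 2.075e-13 J = 1.295 MeV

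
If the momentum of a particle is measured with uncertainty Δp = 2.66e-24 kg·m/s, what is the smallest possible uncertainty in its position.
19.823 pm

Using the Heisenberg uncertainty principle:
ΔxΔp ≥ ℏ/2

The minimum uncertainty in position is:
Δx_min = ℏ/(2Δp)
Δx_min = (1.055e-34 J·s) / (2 × 2.660e-24 kg·m/s)
Δx_min = 1.982e-11 m = 19.823 pm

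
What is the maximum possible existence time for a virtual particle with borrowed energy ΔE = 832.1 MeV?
3.955 × 10^-25 s

Using the energy-time uncertainty principle:
ΔEΔt ≥ ℏ/2

For a virtual particle borrowing energy ΔE, the maximum lifetime is:
Δt_max = ℏ/(2ΔE)

Converting energy:
ΔE = 832.1 MeV = 1.333e-10 J

Δt_max = (1.055e-34 J·s) / (2 × 1.333e-10 J)
Δt_max = 3.955e-25 s = 3.955 × 10^-25 s

Virtual particles with higher borrowed energy exist for shorter times.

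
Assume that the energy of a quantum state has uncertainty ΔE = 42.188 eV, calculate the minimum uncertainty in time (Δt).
7.801 as

Using the energy-time uncertainty principle:
ΔEΔt ≥ ℏ/2

The minimum uncertainty in time is:
Δt_min = ℏ/(2ΔE)
Δt_min = (1.055e-34 J·s) / (2 × 6.759e-18 J)
Δt_min = 7.801e-18 s = 7.801 as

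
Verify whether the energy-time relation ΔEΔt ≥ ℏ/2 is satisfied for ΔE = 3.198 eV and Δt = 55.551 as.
No, it violates the uncertainty relation.

Calculate the product ΔEΔt:
ΔE = 3.198 eV = 5.124e-19 J
ΔEΔt = (5.124e-19 J) × (5.555e-17 s)
ΔEΔt = 2.846e-35 J·s

Compare to the minimum allowed value ℏ/2:
ℏ/2 = 5.273e-35 J·s

Since ΔEΔt = 2.846e-35 J·s < 5.273e-35 J·s = ℏ/2,
this violates the uncertainty relation.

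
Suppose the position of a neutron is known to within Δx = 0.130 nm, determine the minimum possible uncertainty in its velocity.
242.162 m/s

Using the Heisenberg uncertainty principle and Δp = mΔv:
ΔxΔp ≥ ℏ/2
Δx(mΔv) ≥ ℏ/2

The minimum uncertainty in velocity is:
Δv_min = ℏ/(2mΔx)
Δv_min = (1.055e-34 J·s) / (2 × 1.675e-27 kg × 1.300e-10 m)
Δv_min = 2.422e+02 m/s = 242.162 m/s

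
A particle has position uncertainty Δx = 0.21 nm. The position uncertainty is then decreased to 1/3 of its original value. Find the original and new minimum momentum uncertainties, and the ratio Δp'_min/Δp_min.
Original Δp_min = 2.511 × 10^-25 kg·m/s; new Δp'_min = 7.533 × 10^-25 kg·m/s; ratio Δp'_min/Δp_min = 3.

From the uncertainty principle ΔxΔp ≥ ℏ/2, the minimum momentum uncertainty is Δp_min = ℏ/(2Δx).

Original (Δx = 0.21 nm = 2.100e-10 m):
Δp_min = (1.055e-34 J·s)/(2 × 2.100e-10 m) = 2.511e-25 kg·m/s

When Δx → (1/3)Δx:
Δp'_min = ℏ/(2 × (1/3)Δx) = 3 × ℏ/(2Δx) = 3 × Δp_min
Δp'_min = 3 × 2.511e-25 kg·m/s = 7.533e-25 kg·m/s

Since Δp_min ∝ 1/Δx, when Δx is decreased to 1/3 of its original value, Δp_min increases to 3 times its original value.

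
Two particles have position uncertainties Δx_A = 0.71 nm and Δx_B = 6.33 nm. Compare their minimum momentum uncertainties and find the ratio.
Particle A has the larger minimum momentum uncertainty, by a factor of 8.92.

For each particle, the minimum momentum uncertainty is Δp_min = ℏ/(2Δx):

Particle A: Δp_A = ℏ/(2×7.100e-10 m) = 7.427e-26 kg·m/s
Particle B: Δp_B = ℏ/(2×6.330e-09 m) = 8.330e-27 kg·m/s

Ratio: Δp_A/Δp_B = 8.92

Since Δp_min ∝ 1/Δx, the particle with smaller position uncertainty (A) has larger momentum uncertainty.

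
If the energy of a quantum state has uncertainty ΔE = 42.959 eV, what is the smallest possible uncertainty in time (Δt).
7.661 as

Using the energy-time uncertainty principle:
ΔEΔt ≥ ℏ/2

The minimum uncertainty in time is:
Δt_min = ℏ/(2ΔE)
Δt_min = (1.055e-34 J·s) / (2 × 6.883e-18 J)
Δt_min = 7.661e-18 s = 7.661 as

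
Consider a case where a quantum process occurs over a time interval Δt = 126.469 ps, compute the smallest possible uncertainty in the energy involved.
2.602 μeV

Using the energy-time uncertainty principle:
ΔEΔt ≥ ℏ/2

The minimum uncertainty in energy is:
ΔE_min = ℏ/(2Δt)
ΔE_min = (1.055e-34 J·s) / (2 × 1.265e-10 s)
ΔE_min = 4.169e-25 J = 2.602 μeV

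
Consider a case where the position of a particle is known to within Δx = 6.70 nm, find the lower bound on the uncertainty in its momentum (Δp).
7.870 × 10^-27 kg·m/s

Using the Heisenberg uncertainty principle:
ΔxΔp ≥ ℏ/2

The minimum uncertainty in momentum is:
Δp_min = ℏ/(2Δx)
Δp_min = (1.055e-34 J·s) / (2 × 6.700e-09 m)
Δp_min = 7.870e-27 kg·m/s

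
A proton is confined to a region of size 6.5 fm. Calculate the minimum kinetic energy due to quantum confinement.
122.780 keV

Using the uncertainty principle:

1. Position uncertainty: Δx ≈ 6.500e-15 m
2. Minimum momentum uncertainty: Δp = ℏ/(2Δx) = 8.112e-21 kg·m/s
3. Minimum kinetic energy:
   KE = (Δp)²/(2m) = (8.112e-21)²/(2 × 1.673e-27 kg)
   KE = 1.967e-14 J = 122.780 keV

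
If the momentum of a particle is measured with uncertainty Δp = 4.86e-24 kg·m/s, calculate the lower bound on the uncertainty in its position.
10.850 pm

Using the Heisenberg uncertainty principle:
ΔxΔp ≥ ℏ/2

The minimum uncertainty in position is:
Δx_min = ℏ/(2Δp)
Δx_min = (1.055e-34 J·s) / (2 × 4.860e-24 kg·m/s)
Δx_min = 1.085e-11 m = 10.850 pm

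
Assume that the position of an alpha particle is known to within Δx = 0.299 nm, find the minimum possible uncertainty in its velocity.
26.540 m/s

Using the Heisenberg uncertainty principle and Δp = mΔv:
ΔxΔp ≥ ℏ/2
Δx(mΔv) ≥ ℏ/2

The minimum uncertainty in velocity is:
Δv_min = ℏ/(2mΔx)
Δv_min = (1.055e-34 J·s) / (2 × 6.645e-27 kg × 2.990e-10 m)
Δv_min = 2.654e+01 m/s = 26.540 m/s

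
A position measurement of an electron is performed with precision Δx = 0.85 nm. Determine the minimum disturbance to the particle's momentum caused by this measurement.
6.203 × 10^-26 kg·m/s

The uncertainty principle implies that measuring position disturbs momentum:
ΔxΔp ≥ ℏ/2

When we measure position with precision Δx, we necessarily introduce a momentum uncertainty:
Δp ≥ ℏ/(2Δx)
Δp_min = (1.055e-34 J·s) / (2 × 8.500e-10 m)
Δp_min = 6.203e-26 kg·m/s

The more precisely we measure position, the greater the momentum disturbance.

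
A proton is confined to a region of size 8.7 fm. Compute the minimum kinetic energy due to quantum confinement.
68.536 keV

Using the uncertainty principle:

1. Position uncertainty: Δx ≈ 8.700e-15 m
2. Minimum momentum uncertainty: Δp = ℏ/(2Δx) = 6.061e-21 kg·m/s
3. Minimum kinetic energy:
   KE = (Δp)²/(2m) = (6.061e-21)²/(2 × 1.673e-27 kg)
   KE = 1.098e-14 J = 68.536 keV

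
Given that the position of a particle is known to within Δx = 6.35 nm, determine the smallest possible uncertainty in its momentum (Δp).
8.304 × 10^-27 kg·m/s

Using the Heisenberg uncertainty principle:
ΔxΔp ≥ ℏ/2

The minimum uncertainty in momentum is:
Δp_min = ℏ/(2Δx)
Δp_min = (1.055e-34 J·s) / (2 × 6.350e-09 m)
Δp_min = 8.304e-27 kg·m/s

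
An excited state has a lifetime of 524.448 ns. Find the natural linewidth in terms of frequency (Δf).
151.736 kHz

Using the energy-time uncertainty principle and E = hf:
ΔEΔt ≥ ℏ/2
hΔf·Δt ≥ ℏ/2

The minimum frequency uncertainty is:
Δf = ℏ/(2hτ) = 1/(4πτ)
Δf = 1/(4π × 5.244e-07 s)
Δf = 1.517e+05 Hz = 151.736 kHz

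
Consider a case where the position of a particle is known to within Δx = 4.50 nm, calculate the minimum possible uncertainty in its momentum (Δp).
1.172 × 10^-26 kg·m/s

Using the Heisenberg uncertainty principle:
ΔxΔp ≥ ℏ/2

The minimum uncertainty in momentum is:
Δp_min = ℏ/(2Δx)
Δp_min = (1.055e-34 J·s) / (2 × 4.500e-09 m)
Δp_min = 1.172e-26 kg·m/s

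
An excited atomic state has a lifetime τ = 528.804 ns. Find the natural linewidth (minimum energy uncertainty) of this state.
622.359 peV

Using the energy-time uncertainty principle:
ΔEΔt ≥ ℏ/2

The lifetime τ represents the time uncertainty Δt.
The natural linewidth (minimum energy uncertainty) is:

ΔE = ℏ/(2τ)
ΔE = (1.055e-34 J·s) / (2 × 5.288e-07 s)
ΔE = 9.971e-29 J = 622.359 peV

This natural linewidth limits the precision of spectroscopic measurements.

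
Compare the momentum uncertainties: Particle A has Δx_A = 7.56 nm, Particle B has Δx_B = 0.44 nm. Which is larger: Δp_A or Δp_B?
Particle B has the larger minimum momentum uncertainty, by a factor of 17.18.

For each particle, the minimum momentum uncertainty is Δp_min = ℏ/(2Δx):

Particle A: Δp_A = ℏ/(2×7.560e-09 m) = 6.975e-27 kg·m/s
Particle B: Δp_B = ℏ/(2×4.400e-10 m) = 1.198e-25 kg·m/s

Ratio: Δp_B/Δp_A = 17.18

Since Δp_min ∝ 1/Δx, the particle with smaller position uncertainty (B) has larger momentum uncertainty.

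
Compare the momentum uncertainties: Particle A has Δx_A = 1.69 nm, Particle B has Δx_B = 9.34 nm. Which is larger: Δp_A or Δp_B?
Particle A has the larger minimum momentum uncertainty, by a factor of 5.53.

For each particle, the minimum momentum uncertainty is Δp_min = ℏ/(2Δx):

Particle A: Δp_A = ℏ/(2×1.690e-09 m) = 3.120e-26 kg·m/s
Particle B: Δp_B = ℏ/(2×9.340e-09 m) = 5.645e-27 kg·m/s

Ratio: Δp_A/Δp_B = 5.53

Since Δp_min ∝ 1/Δx, the particle with smaller position uncertainty (A) has larger momentum uncertainty.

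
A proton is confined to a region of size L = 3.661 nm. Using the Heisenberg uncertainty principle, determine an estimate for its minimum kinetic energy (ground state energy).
387.039 neV

Using the uncertainty principle to estimate ground state energy:

1. The position uncertainty is approximately the confinement size:
   Δx ≈ L = 3.661e-09 m

2. From ΔxΔp ≥ ℏ/2, the minimum momentum uncertainty is:
   Δp ≈ ℏ/(2L) = 1.440e-26 kg·m/s

3. The kinetic energy is approximately:
   KE ≈ (Δp)²/(2m) = (1.440e-26)²/(2 × 1.673e-27 kg)
   KE ≈ 6.201e-26 J = 387.039 neV

This is an order-of-magnitude estimate of the ground state energy.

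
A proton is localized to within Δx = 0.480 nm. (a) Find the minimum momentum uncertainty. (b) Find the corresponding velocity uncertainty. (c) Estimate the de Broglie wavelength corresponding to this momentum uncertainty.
(a) Δp_min = 1.099 × 10^-25 kg·m/s
(b) Δv_min = 65.676 m/s
(c) λ_dB = 6.032 nm

Step-by-step:

(a) From the uncertainty principle:
Δp_min = ℏ/(2Δx) = (1.055e-34 J·s)/(2 × 4.800e-10 m) = 1.099e-25 kg·m/s

(b) The velocity uncertainty:
Δv = Δp/m = (1.099e-25 kg·m/s)/(1.673e-27 kg) = 6.568e+01 m/s = 65.676 m/s

(c) The de Broglie wavelength for this momentum:
λ = h/p = (6.626e-34 J·s)/(1.099e-25 kg·m/s) = 6.032e-09 m = 6.032 nm

Note: The de Broglie wavelength is comparable to the localization size, as expected from wave-particle duality.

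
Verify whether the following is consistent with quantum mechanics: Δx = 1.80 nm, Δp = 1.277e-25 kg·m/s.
Yes, it satisfies the uncertainty principle.

Calculate the product ΔxΔp:
ΔxΔp = (1.800e-09 m) × (1.277e-25 kg·m/s)
ΔxΔp = 2.299e-34 J·s

Compare to the minimum allowed value ℏ/2:
ℏ/2 = 5.273e-35 J·s

Since ΔxΔp = 2.299e-34 J·s ≥ 5.273e-35 J·s = ℏ/2,
the measurement satisfies the uncertainty principle.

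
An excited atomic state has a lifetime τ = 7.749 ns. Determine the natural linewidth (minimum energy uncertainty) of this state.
42.471 neV

Using the energy-time uncertainty principle:
ΔEΔt ≥ ℏ/2

The lifetime τ represents the time uncertainty Δt.
The natural linewidth (minimum energy uncertainty) is:

ΔE = ℏ/(2τ)
ΔE = (1.055e-34 J·s) / (2 × 7.749e-09 s)
ΔE = 6.805e-27 J = 42.471 neV

This natural linewidth limits the precision of spectroscopic measurements.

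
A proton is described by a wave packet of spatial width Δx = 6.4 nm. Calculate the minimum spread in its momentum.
8.239 × 10^-27 kg·m/s

For a wave packet, the spatial width Δx and momentum spread Δp are related by the uncertainty principle:
ΔxΔp ≥ ℏ/2

The minimum momentum spread is:
Δp_min = ℏ/(2Δx)
Δp_min = (1.055e-34 J·s) / (2 × 6.400e-09 m)
Δp_min = 8.239e-27 kg·m/s

A wave packet cannot have both a well-defined position and well-defined momentum.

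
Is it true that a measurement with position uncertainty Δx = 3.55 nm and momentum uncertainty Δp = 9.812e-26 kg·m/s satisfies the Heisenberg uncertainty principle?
Yes, it satisfies the uncertainty principle.

Calculate the product ΔxΔp:
ΔxΔp = (3.550e-09 m) × (9.812e-26 kg·m/s)
ΔxΔp = 3.483e-34 J·s

Compare to the minimum allowed value ℏ/2:
ℏ/2 = 5.273e-35 J·s

Since ΔxΔp = 3.483e-34 J·s ≥ 5.273e-35 J·s = ℏ/2,
the measurement satisfies the uncertainty principle.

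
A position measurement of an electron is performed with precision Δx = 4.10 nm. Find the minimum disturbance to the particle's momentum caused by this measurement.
1.286 × 10^-26 kg·m/s

The uncertainty principle implies that measuring position disturbs momentum:
ΔxΔp ≥ ℏ/2

When we measure position with precision Δx, we necessarily introduce a momentum uncertainty:
Δp ≥ ℏ/(2Δx)
Δp_min = (1.055e-34 J·s) / (2 × 4.100e-09 m)
Δp_min = 1.286e-26 kg·m/s

The more precisely we measure position, the greater the momentum disturbance.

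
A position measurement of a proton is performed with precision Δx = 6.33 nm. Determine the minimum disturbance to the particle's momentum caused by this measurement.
8.330 × 10^-27 kg·m/s

The uncertainty principle implies that measuring position disturbs momentum:
ΔxΔp ≥ ℏ/2

When we measure position with precision Δx, we necessarily introduce a momentum uncertainty:
Δp ≥ ℏ/(2Δx)
Δp_min = (1.055e-34 J·s) / (2 × 6.330e-09 m)
Δp_min = 8.330e-27 kg·m/s

The more precisely we measure position, the greater the momentum disturbance.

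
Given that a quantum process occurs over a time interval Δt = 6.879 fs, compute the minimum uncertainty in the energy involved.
47.842 meV

Using the energy-time uncertainty principle:
ΔEΔt ≥ ℏ/2

The minimum uncertainty in energy is:
ΔE_min = ℏ/(2Δt)
ΔE_min = (1.055e-34 J·s) / (2 × 6.879e-15 s)
ΔE_min = 7.665e-21 J = 47.842 meV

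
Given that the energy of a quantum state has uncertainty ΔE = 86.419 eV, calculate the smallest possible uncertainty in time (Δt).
3.808 as

Using the energy-time uncertainty principle:
ΔEΔt ≥ ℏ/2

The minimum uncertainty in time is:
Δt_min = ℏ/(2ΔE)
Δt_min = (1.055e-34 J·s) / (2 × 1.385e-17 J)
Δt_min = 3.808e-18 s = 3.808 as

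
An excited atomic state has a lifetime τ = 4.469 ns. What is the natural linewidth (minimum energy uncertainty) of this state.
73.642 neV

Using the energy-time uncertainty principle:
ΔEΔt ≥ ℏ/2

The lifetime τ represents the time uncertainty Δt.
The natural linewidth (minimum energy uncertainty) is:

ΔE = ℏ/(2τ)
ΔE = (1.055e-34 J·s) / (2 × 4.469e-09 s)
ΔE = 1.180e-26 J = 73.642 neV

This natural linewidth limits the precision of spectroscopic measurements.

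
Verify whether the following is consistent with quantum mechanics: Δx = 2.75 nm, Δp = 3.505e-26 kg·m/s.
Yes, it satisfies the uncertainty principle.

Calculate the product ΔxΔp:
ΔxΔp = (2.750e-09 m) × (3.505e-26 kg·m/s)
ΔxΔp = 9.639e-35 J·s

Compare to the minimum allowed value ℏ/2:
ℏ/2 = 5.273e-35 J·s

Since ΔxΔp = 9.639e-35 J·s ≥ 5.273e-35 J·s = ℏ/2,
the measurement satisfies the uncertainty principle.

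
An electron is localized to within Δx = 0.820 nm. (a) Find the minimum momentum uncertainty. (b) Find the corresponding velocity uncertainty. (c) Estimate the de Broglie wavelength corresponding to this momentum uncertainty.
(a) Δp_min = 6.430 × 10^-26 kg·m/s
(b) Δv_min = 70.590 km/s
(c) λ_dB = 10.304 nm

Step-by-step:

(a) From the uncertainty principle:
Δp_min = ℏ/(2Δx) = (1.055e-34 J·s)/(2 × 8.200e-10 m) = 6.430e-26 kg·m/s

(b) The velocity uncertainty:
Δv = Δp/m = (6.430e-26 kg·m/s)/(9.109e-31 kg) = 7.059e+04 m/s = 70.590 km/s

(c) The de Broglie wavelength for this momentum:
λ = h/p = (6.626e-34 J·s)/(6.430e-26 kg·m/s) = 1.030e-08 m = 10.304 nm

Note: The de Broglie wavelength is comparable to the localization size, as expected from wave-particle duality.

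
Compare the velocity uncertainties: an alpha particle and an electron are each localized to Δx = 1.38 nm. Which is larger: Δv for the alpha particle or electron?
The electron has the larger minimum velocity uncertainty, by a ratio of 7294.3.

For both particles, Δp_min = ℏ/(2Δx) = 3.821e-26 kg·m/s (same for both).

The velocity uncertainty is Δv = Δp/m:
- alpha particle: Δv = 3.821e-26 / 6.645e-27 = 5.750e+00 m/s = 5.750 m/s
- electron: Δv = 3.821e-26 / 9.109e-31 = 4.194e+04 m/s = 41.945 km/s

Ratio: 4.194e+04 / 5.750e+00 = 7294.3

The lighter particle has larger velocity uncertainty because Δv ∝ 1/m.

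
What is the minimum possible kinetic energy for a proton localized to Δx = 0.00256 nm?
791.542 meV

Localizing a particle requires giving it sufficient momentum uncertainty:

1. From uncertainty principle: Δp ≥ ℏ/(2Δx)
   Δp_min = (1.055e-34 J·s) / (2 × 2.560e-12 m)
   Δp_min = 2.060e-23 kg·m/s

2. This momentum uncertainty corresponds to kinetic energy:
   KE ≈ (Δp)²/(2m) = (2.060e-23)²/(2 × 1.673e-27 kg)
   KE = 1.268e-19 J = 791.542 meV

Tighter localization requires more energy.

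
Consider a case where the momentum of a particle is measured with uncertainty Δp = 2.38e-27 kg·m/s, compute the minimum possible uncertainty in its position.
22.155 nm

Using the Heisenberg uncertainty principle:
ΔxΔp ≥ ℏ/2

The minimum uncertainty in position is:
Δx_min = ℏ/(2Δp)
Δx_min = (1.055e-34 J·s) / (2 × 2.380e-27 kg·m/s)
Δx_min = 2.215e-08 m = 22.155 nm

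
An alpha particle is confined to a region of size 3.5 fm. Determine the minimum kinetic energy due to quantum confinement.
106.597 keV

Using the uncertainty principle:

1. Position uncertainty: Δx ≈ 3.500e-15 m
2. Minimum momentum uncertainty: Δp = ℏ/(2Δx) = 1.507e-20 kg·m/s
3. Minimum kinetic energy:
   KE = (Δp)²/(2m) = (1.507e-20)²/(2 × 6.645e-27 kg)
   KE = 1.708e-14 J = 106.597 keV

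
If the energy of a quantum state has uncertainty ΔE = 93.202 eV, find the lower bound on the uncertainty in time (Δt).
3.531 as

Using the energy-time uncertainty principle:
ΔEΔt ≥ ℏ/2

The minimum uncertainty in time is:
Δt_min = ℏ/(2ΔE)
Δt_min = (1.055e-34 J·s) / (2 × 1.493e-17 J)
Δt_min = 3.531e-18 s = 3.531 as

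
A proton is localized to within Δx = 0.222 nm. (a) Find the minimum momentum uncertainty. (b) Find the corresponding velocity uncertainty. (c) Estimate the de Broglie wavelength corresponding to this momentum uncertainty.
(a) Δp_min = 2.375 × 10^-25 kg·m/s
(b) Δv_min = 142.002 m/s
(c) λ_dB = 2.790 nm

Step-by-step:

(a) From the uncertainty principle:
Δp_min = ℏ/(2Δx) = (1.055e-34 J·s)/(2 × 2.220e-10 m) = 2.375e-25 kg·m/s

(b) The velocity uncertainty:
Δv = Δp/m = (2.375e-25 kg·m/s)/(1.673e-27 kg) = 1.420e+02 m/s = 142.002 m/s

(c) The de Broglie wavelength for this momentum:
λ = h/p = (6.626e-34 J·s)/(2.375e-25 kg·m/s) = 2.790e-09 m = 2.790 nm

Note: The de Broglie wavelength is comparable to the localization size, as expected from wave-particle duality.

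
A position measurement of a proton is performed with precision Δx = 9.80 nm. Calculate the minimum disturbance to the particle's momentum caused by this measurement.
5.380 × 10^-27 kg·m/s

The uncertainty principle implies that measuring position disturbs momentum:
ΔxΔp ≥ ℏ/2

When we measure position with precision Δx, we necessarily introduce a momentum uncertainty:
Δp ≥ ℏ/(2Δx)
Δp_min = (1.055e-34 J·s) / (2 × 9.800e-09 m)
Δp_min = 5.380e-27 kg·m/s

The more precisely we measure position, the greater the momentum disturbance.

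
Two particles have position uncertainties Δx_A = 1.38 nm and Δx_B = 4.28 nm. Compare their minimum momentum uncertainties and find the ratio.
Particle A has the larger minimum momentum uncertainty, by a factor of 3.10.

For each particle, the minimum momentum uncertainty is Δp_min = ℏ/(2Δx):

Particle A: Δp_A = ℏ/(2×1.380e-09 m) = 3.821e-26 kg·m/s
Particle B: Δp_B = ℏ/(2×4.280e-09 m) = 1.232e-26 kg·m/s

Ratio: Δp_A/Δp_B = 3.10

Since Δp_min ∝ 1/Δx, the particle with smaller position uncertainty (A) has larger momentum uncertainty.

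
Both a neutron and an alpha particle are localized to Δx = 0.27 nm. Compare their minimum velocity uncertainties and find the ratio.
The neutron has the larger minimum velocity uncertainty, by a ratio of 4.0.

For both particles, Δp_min = ℏ/(2Δx) = 1.953e-25 kg·m/s (same for both).

The velocity uncertainty is Δv = Δp/m:
- neutron: Δv = 1.953e-25 / 1.675e-27 = 1.166e+02 m/s = 116.597 m/s
- alpha particle: Δv = 1.953e-25 / 6.645e-27 = 2.939e+01 m/s = 29.391 m/s

Ratio: 1.166e+02 / 2.939e+01 = 4.0

The lighter particle has larger velocity uncertainty because Δv ∝ 1/m.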